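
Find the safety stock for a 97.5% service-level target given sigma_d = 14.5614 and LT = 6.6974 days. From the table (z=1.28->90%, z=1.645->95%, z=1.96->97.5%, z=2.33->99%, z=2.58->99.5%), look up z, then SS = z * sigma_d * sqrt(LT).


From the table, SL = 97.5% corresponds to z = 1.96
sqrt(LT) = sqrt(6.6974) = 2.5879
SS = 1.96 * 14.5614 * 2.5879 = 73.8605

73.8605 units


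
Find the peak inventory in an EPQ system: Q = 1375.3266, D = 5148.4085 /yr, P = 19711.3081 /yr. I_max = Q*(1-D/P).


D/P = 0.2612
1 - D/P = 0.7388
I_max = 1375.3266 * 0.7388 = 1016.1042

1016.1042 units


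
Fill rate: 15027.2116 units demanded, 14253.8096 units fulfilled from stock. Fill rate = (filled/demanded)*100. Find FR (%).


FR = 14253.8096 / 15027.2116 * 100 = 94.8533

94.8533%


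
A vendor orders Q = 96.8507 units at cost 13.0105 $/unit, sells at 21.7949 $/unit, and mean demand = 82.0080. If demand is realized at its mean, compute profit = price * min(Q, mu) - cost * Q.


Sales at mu = min(96.8507, 82.0080) = 82.0080
Revenue = 21.7949 * 82.0080 = 1787.3562
Total cost = 13.0105 * 96.8507 = 1260.0760
Profit = 1787.3562 - 1260.0760 = 527.2801

527.2801 $


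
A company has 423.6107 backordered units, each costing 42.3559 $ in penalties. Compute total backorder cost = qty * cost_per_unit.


Total = 423.6107 * 42.3559 = 17942.4124

17942.4124 $


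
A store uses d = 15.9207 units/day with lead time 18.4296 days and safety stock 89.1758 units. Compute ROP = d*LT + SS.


d*LT = 15.9207 * 18.4296 = 293.4121
ROP = 293.4121 + 89.1758 = 382.5879

382.5879 units


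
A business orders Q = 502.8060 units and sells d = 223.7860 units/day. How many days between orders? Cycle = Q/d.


Cycle = 502.8060 / 223.7860 = 2.2468

2.2468 days


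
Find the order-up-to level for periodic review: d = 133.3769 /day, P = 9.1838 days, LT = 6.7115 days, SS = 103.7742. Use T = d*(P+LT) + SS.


P + LT = 15.8953
d*(P+LT) = 133.3769 * 15.8953 = 2120.0658
T = 2120.0658 + 103.7742 = 2223.8400

2223.8400 units


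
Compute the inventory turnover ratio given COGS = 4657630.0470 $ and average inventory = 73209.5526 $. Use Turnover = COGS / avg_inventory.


Turnover = 4657630.0470 / 73209.5526 = 63.6205

63.6205


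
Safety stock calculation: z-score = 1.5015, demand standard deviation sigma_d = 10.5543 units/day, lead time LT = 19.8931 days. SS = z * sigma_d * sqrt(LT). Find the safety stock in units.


sqrt(LT) = sqrt(19.8931) = 4.4602
SS = 1.5015 * 10.5543 * 4.4602 = 70.6815

70.6815 units


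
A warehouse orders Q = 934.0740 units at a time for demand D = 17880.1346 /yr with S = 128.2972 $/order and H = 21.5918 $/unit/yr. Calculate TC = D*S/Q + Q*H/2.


Ordering cost = D*S/Q = 2455.8774
Holding cost = Q*H/2 = 10084.1695
TC = 2455.8774 + 10084.1695 = 12540.0469

12540.0469 $/yr


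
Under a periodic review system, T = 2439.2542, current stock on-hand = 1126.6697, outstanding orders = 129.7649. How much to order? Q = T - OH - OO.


Inventory position = OH + OO = 1126.6697 + 129.7649 = 1256.4346
Q = 2439.2542 - 1256.4346 = 1182.8196

1182.8196 units


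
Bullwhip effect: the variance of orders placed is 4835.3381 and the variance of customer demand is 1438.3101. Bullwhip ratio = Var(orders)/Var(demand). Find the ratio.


BW = 4835.3381 / 1438.3101 = 3.3618

3.3618


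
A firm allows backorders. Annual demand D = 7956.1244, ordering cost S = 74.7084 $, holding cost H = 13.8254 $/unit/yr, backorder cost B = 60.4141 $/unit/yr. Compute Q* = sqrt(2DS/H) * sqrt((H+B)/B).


sqrt(2DS/H) = 293.2322
sqrt((H+B)/B) = 1.1085
Q* = 293.2322 * 1.1085 = 325.0574

325.0574 units


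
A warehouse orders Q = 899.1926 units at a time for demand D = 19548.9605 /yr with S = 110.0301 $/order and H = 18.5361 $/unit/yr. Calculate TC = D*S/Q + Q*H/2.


Ordering cost = D*S/Q = 2392.1172
Holding cost = Q*H/2 = 8333.7620
TC = 2392.1172 + 8333.7620 = 10725.8792

10725.8792 $/yr


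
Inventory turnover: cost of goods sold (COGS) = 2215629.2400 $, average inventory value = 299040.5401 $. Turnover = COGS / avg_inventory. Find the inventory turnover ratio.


Turnover = 2215629.2400 / 299040.5401 = 7.4091

7.4091


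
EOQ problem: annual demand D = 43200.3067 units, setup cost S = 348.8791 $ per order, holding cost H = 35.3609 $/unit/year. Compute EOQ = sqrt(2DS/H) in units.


2*D*S = 2 * 43200.3067 * 348.8791 = 30143368.2424
2*D*S/H = 852449.1244
EOQ = sqrt(852449.1244) = 923.2817

923.2817 units


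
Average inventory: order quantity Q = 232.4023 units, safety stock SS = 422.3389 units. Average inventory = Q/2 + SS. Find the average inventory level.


Q/2 = 116.2011
Avg = 116.2011 + 422.3389 = 538.5401

538.5401 units


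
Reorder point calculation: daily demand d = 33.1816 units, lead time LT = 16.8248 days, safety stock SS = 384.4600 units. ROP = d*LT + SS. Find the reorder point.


d*LT = 33.1816 * 16.8248 = 558.2738
ROP = 558.2738 + 384.4600 = 942.7338

942.7338 units


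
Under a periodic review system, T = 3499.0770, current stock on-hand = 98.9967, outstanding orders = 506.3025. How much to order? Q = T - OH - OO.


Inventory position = OH + OO = 98.9967 + 506.3025 = 605.2992
Q = 3499.0770 - 605.2992 = 2893.7778

2893.7778 units


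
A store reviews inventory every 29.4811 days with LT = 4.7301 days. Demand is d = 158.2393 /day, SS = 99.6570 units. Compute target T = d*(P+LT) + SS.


P + LT = 34.2112
d*(P+LT) = 158.2393 * 34.2112 = 5413.5563
T = 5413.5563 + 99.6570 = 5513.2133

5513.2133 units


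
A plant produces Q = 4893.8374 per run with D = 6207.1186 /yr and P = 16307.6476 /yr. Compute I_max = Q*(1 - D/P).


D/P = 0.3806
1 - D/P = 0.6194
I_max = 4893.8374 * 0.6194 = 3031.1145

3031.1145 units


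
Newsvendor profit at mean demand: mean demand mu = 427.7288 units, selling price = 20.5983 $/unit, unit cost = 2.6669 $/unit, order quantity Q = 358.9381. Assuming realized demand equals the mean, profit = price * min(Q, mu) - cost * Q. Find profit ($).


Sales at mu = min(358.9381, 427.7288) = 358.9381
Revenue = 20.5983 * 358.9381 = 7393.5147
Total cost = 2.6669 * 358.9381 = 957.2520
Profit = 7393.5147 - 957.2520 = 6436.2626

6436.2626 $


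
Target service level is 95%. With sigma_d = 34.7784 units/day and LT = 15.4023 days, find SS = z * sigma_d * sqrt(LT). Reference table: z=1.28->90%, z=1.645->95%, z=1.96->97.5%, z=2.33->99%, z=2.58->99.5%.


From the table, SL = 95% corresponds to z = 1.645
sqrt(LT) = sqrt(15.4023) = 3.9246
SS = 1.645 * 34.7784 * 3.9246 = 224.5269

224.5269 units


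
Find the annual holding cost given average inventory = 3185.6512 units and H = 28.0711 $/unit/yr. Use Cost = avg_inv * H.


Cost = 3185.6512 * 28.0711 = 89424.7334

89424.7334 $/yr


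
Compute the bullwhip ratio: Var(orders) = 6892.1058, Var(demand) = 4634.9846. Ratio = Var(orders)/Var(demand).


BW = 6892.1058 / 4634.9846 = 1.4870

1.4870


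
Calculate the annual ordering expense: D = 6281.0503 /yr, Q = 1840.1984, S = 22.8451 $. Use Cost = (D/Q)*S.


Number of orders = D/Q = 3.4132
Cost = 3.4132 * 22.8451 = 77.9760

77.9760 $/yr


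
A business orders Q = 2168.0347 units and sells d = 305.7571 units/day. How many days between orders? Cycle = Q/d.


Cycle = 2168.0347 / 305.7571 = 7.0907

7.0907 days


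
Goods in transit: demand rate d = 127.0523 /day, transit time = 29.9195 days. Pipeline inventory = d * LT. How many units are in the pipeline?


Pipeline = 127.0523 * 29.9195 = 3801.3413

3801.3413 units


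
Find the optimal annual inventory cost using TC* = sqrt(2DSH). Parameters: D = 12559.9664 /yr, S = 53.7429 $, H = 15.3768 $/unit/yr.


2*D*S*H = 20758957.3433
TC* = sqrt(20758957.3433) = 4556.1999

4556.1999 $/yr


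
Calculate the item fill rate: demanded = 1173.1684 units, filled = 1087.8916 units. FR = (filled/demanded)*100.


FR = 1087.8916 / 1173.1684 * 100 = 92.7311

92.7311%


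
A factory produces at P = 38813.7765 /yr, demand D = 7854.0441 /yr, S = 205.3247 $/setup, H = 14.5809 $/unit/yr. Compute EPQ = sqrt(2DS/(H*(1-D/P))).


1 - D/P = 1 - 0.2024 = 0.7976
H*(1-D/P) = 11.6304
2DS = 3225258.4972
EPQ = sqrt(277312.1508) = 526.6044

526.6044 units


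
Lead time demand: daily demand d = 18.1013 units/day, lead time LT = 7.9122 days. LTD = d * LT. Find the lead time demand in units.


LTD = 18.1013 * 7.9122 = 143.2211

143.2211 units


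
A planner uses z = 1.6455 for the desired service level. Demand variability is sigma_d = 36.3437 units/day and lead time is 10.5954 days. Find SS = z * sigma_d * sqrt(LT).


sqrt(LT) = sqrt(10.5954) = 3.2551
SS = 1.6455 * 36.3437 * 3.2551 = 194.6640

194.6640 units


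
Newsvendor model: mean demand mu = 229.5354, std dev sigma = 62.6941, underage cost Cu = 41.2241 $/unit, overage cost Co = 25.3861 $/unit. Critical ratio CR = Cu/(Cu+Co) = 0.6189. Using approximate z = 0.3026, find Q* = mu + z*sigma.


CR = Cu/(Cu+Co) = 41.2241/(41.2241+25.3861) = 0.6189
z = 0.3026
Q* = 229.5354 + 0.3026 * 62.6941 = 248.5066

248.5066 units


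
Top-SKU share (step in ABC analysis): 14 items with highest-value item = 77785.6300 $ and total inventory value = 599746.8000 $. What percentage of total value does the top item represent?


Top item = 77785.6300
Total = 599746.8000
Percentage = 77785.6300 / 599746.8000 * 100 = 12.9697

12.9697%


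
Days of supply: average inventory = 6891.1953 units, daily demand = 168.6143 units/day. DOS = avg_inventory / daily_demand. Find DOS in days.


DOS = 6891.1953 / 168.6143 = 40.8696

40.8696 days


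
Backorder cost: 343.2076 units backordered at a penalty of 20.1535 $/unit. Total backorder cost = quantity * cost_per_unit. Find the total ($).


Total = 343.2076 * 20.1535 = 6916.8344

6916.8344 $


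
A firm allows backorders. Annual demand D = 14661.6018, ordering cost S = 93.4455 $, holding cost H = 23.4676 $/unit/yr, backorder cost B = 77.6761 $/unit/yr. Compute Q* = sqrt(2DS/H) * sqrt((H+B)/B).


sqrt(2DS/H) = 341.7044
sqrt((H+B)/B) = 1.1411
Q* = 341.7044 * 1.1411 = 389.9207

389.9207 units


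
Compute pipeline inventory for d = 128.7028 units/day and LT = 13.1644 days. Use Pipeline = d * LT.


Pipeline = 128.7028 * 13.1644 = 1694.2951

1694.2951 units


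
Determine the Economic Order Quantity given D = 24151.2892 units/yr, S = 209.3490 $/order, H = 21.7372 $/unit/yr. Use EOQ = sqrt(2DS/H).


2*D*S = 2 * 24151.2892 * 209.3490 = 10112096.4855
2*D*S/H = 465197.7479
EOQ = sqrt(465197.7479) = 682.0541

682.0541 units


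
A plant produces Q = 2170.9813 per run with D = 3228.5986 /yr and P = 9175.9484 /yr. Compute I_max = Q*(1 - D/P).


D/P = 0.3519
1 - D/P = 0.6481
I_max = 2170.9813 * 0.6481 = 1407.1118

1407.1118 units


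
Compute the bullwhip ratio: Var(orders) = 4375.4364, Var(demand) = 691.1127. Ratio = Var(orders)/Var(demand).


BW = 4375.4364 / 691.1127 = 6.3310

6.3310


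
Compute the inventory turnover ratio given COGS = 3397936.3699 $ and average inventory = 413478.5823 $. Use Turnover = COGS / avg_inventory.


Turnover = 3397936.3699 / 413478.5823 = 8.2179

8.2179


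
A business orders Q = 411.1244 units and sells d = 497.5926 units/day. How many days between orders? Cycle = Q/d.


Cycle = 411.1244 / 497.5926 = 0.8262

0.8262 days


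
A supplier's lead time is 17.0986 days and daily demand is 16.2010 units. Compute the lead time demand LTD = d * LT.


LTD = 16.2010 * 17.0986 = 277.0144

277.0144 units


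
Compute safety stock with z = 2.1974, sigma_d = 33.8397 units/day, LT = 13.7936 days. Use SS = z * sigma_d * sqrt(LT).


sqrt(LT) = sqrt(13.7936) = 3.7140
SS = 2.1974 * 33.8397 * 3.7140 = 276.1687

276.1687 units


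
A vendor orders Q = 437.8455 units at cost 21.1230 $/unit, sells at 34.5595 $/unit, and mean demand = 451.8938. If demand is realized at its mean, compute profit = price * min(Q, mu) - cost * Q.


Sales at mu = min(437.8455, 451.8938) = 437.8455
Revenue = 34.5595 * 437.8455 = 15131.7216
Total cost = 21.1230 * 437.8455 = 9248.6105
Profit = 15131.7216 - 9248.6105 = 5883.1111

5883.1111 $


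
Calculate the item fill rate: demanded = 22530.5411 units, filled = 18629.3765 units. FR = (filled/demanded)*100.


FR = 18629.3765 / 22530.5411 * 100 = 82.6850

82.6850%


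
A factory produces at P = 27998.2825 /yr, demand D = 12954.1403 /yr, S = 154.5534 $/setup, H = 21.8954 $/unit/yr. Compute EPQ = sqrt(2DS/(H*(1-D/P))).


1 - D/P = 1 - 0.4627 = 0.5373
H*(1-D/P) = 11.7649
2DS = 4004212.8549
EPQ = sqrt(340351.9423) = 583.3969

583.3969 units


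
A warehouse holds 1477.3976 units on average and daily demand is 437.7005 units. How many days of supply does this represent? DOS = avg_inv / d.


DOS = 1477.3976 / 437.7005 = 3.3754

3.3754 days


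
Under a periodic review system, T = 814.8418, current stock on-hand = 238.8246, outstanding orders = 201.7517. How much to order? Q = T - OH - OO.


Inventory position = OH + OO = 238.8246 + 201.7517 = 440.5763
Q = 814.8418 - 440.5763 = 374.2655

374.2655 units


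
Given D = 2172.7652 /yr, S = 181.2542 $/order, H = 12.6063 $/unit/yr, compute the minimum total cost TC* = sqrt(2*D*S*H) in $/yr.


2*D*S*H = 9929297.1840
TC* = sqrt(9929297.1840) = 3151.0787

3151.0787 $/yr


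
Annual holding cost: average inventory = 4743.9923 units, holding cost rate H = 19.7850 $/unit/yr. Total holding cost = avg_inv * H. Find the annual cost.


Cost = 4743.9923 * 19.7850 = 93859.8877

93859.8877 $/yr


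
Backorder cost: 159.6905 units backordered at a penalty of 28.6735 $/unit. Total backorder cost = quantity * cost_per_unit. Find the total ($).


Total = 159.6905 * 28.6735 = 4578.8856

4578.8856 $


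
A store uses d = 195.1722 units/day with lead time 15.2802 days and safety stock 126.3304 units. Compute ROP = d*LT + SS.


d*LT = 195.1722 * 15.2802 = 2982.2703
ROP = 2982.2703 + 126.3304 = 3108.6007

3108.6007 units


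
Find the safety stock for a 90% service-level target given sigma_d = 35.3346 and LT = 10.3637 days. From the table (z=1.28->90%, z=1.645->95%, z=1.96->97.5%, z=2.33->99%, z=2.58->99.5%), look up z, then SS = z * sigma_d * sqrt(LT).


From the table, SL = 90% corresponds to z = 1.28
sqrt(LT) = sqrt(10.3637) = 3.2193
SS = 1.28 * 35.3346 * 3.2193 = 145.6021

145.6021 units


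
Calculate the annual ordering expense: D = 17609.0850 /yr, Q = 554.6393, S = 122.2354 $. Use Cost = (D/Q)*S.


Number of orders = D/Q = 31.7487
Cost = 31.7487 * 122.2354 = 3880.8169

3880.8169 $/yr


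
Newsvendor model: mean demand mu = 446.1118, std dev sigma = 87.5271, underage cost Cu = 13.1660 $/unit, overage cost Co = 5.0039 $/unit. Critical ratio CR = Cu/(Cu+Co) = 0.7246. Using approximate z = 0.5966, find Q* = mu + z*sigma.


CR = Cu/(Cu+Co) = 13.1660/(13.1660+5.0039) = 0.7246
z = 0.5966
Q* = 446.1118 + 0.5966 * 87.5271 = 498.3305

498.3305 units


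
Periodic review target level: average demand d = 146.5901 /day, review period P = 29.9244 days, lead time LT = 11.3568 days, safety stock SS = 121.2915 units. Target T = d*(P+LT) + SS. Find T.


P + LT = 41.2812
d*(P+LT) = 146.5901 * 41.2812 = 6051.4152
T = 6051.4152 + 121.2915 = 6172.7067

6172.7067 units


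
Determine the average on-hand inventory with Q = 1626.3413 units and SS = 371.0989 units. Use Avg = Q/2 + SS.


Q/2 = 813.1707
Avg = 813.1707 + 371.0989 = 1184.2695

1184.2695 units


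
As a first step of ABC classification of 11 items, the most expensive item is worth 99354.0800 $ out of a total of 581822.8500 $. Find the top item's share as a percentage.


Top item = 99354.0800
Total = 581822.8500
Percentage = 99354.0800 / 581822.8500 * 100 = 17.0763

17.0763%


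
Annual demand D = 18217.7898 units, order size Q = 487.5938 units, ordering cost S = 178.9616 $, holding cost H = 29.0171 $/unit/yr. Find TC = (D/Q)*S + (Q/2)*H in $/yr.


Ordering cost = D*S/Q = 6686.4772
Holding cost = Q*H/2 = 7074.2790
TC = 6686.4772 + 7074.2790 = 13760.7562

13760.7562 $/yr


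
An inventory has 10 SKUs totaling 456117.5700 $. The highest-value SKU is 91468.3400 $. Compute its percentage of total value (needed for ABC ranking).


Top item = 91468.3400
Total = 456117.5700
Percentage = 91468.3400 / 456117.5700 * 100 = 20.0537

20.0537%


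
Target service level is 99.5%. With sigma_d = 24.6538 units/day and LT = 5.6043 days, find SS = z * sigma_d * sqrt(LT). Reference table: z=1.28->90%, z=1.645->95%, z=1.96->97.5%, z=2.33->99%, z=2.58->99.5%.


From the table, SL = 99.5% corresponds to z = 2.58
sqrt(LT) = sqrt(5.6043) = 2.3673
SS = 2.58 * 24.6538 * 2.3673 = 150.5789

150.5789 units


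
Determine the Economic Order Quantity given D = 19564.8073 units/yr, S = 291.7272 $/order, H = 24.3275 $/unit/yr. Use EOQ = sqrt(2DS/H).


2*D*S = 2 * 19564.8073 * 291.7272 = 11415172.9043
2*D*S/H = 469229.1811
EOQ = sqrt(469229.1811) = 685.0031

685.0031 units


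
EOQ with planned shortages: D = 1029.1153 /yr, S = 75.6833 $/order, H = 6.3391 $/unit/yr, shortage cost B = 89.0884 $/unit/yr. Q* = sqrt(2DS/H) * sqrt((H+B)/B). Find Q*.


sqrt(2DS/H) = 156.7593
sqrt((H+B)/B) = 1.0350
Q* = 156.7593 * 1.0350 = 162.2406

162.2406 units


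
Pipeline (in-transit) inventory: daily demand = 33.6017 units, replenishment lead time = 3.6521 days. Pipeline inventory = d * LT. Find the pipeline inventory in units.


Pipeline = 33.6017 * 3.6521 = 122.7168

122.7168 units


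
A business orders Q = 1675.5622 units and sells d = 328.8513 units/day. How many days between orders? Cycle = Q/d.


Cycle = 1675.5622 / 328.8513 = 5.0952

5.0952 days


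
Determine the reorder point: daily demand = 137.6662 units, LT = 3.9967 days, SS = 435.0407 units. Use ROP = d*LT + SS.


d*LT = 137.6662 * 3.9967 = 550.2105
ROP = 550.2105 + 435.0407 = 985.2512

985.2512 units


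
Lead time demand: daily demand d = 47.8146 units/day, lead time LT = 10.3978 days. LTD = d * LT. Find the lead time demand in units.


LTD = 47.8146 * 10.3978 = 497.1666

497.1666 units


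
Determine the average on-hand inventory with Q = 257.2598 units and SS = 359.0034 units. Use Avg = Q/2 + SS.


Q/2 = 128.6299
Avg = 128.6299 + 359.0034 = 487.6333

487.6333 units


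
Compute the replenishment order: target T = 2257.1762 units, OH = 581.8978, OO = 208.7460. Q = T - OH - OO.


Inventory position = OH + OO = 581.8978 + 208.7460 = 790.6438
Q = 2257.1762 - 790.6438 = 1466.5324

1466.5324 units


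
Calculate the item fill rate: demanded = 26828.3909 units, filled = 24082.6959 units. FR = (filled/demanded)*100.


FR = 24082.6959 / 26828.3909 * 100 = 89.7657

89.7657%


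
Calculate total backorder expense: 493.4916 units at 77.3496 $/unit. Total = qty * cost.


Total = 493.4916 * 77.3496 = 38171.3779

38171.3779 $


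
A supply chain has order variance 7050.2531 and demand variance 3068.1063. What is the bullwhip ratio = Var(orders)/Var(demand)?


BW = 7050.2531 / 3068.1063 = 2.2979

2.2979


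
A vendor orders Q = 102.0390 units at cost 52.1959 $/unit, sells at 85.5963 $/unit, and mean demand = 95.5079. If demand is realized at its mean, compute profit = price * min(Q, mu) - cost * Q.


Sales at mu = min(102.0390, 95.5079) = 95.5079
Revenue = 85.5963 * 95.5079 = 8175.1229
Total cost = 52.1959 * 102.0390 = 5326.0174
Profit = 8175.1229 - 5326.0174 = 2849.1054

2849.1054 $


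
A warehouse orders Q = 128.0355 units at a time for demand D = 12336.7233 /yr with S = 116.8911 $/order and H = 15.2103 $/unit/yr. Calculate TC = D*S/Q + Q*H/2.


Ordering cost = D*S/Q = 11262.9166
Holding cost = Q*H/2 = 973.7292
TC = 11262.9166 + 973.7292 = 12236.6458

12236.6458 $/yr


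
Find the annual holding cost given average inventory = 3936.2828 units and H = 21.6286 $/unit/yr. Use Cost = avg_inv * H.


Cost = 3936.2828 * 21.6286 = 85136.2862

85136.2862 $/yr


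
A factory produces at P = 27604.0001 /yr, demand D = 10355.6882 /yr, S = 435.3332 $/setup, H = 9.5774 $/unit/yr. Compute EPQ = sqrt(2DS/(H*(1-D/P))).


1 - D/P = 1 - 0.3752 = 0.6248
H*(1-D/P) = 5.9844
2DS = 9016349.7646
EPQ = sqrt(1506636.7201) = 1227.4513

1227.4513 units


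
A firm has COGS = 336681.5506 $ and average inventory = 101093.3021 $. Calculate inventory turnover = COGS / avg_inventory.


Turnover = 336681.5506 / 101093.3021 = 3.3304

3.3304


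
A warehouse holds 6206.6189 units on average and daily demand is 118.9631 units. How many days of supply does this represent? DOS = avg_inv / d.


DOS = 6206.6189 / 118.9631 = 52.1726

52.1726 days


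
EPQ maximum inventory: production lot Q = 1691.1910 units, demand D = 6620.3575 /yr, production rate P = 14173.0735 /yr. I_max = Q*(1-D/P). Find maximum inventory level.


D/P = 0.4671
1 - D/P = 0.5329
I_max = 1691.1910 * 0.5329 = 901.2220

901.2220 units


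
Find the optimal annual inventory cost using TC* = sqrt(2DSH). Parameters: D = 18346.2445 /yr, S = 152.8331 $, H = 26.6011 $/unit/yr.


2*D*S*H = 149174362.5691
TC* = sqrt(149174362.5691) = 12213.6957

12213.6957 $/yr


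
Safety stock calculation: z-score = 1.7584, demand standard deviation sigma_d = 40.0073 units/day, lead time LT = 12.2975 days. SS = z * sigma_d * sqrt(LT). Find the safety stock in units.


sqrt(LT) = sqrt(12.2975) = 3.5068
SS = 1.7584 * 40.0073 * 3.5068 = 246.6978

246.6978 units


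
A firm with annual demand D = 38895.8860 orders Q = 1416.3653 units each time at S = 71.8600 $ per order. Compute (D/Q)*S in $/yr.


Number of orders = D/Q = 27.4618
Cost = 27.4618 * 71.8600 = 1973.4022

1973.4022 $/yr


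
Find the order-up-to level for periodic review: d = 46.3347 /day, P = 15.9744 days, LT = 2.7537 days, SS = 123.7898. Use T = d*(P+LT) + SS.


P + LT = 18.7281
d*(P+LT) = 46.3347 * 18.7281 = 867.7609
T = 867.7609 + 123.7898 = 991.5507

991.5507 units


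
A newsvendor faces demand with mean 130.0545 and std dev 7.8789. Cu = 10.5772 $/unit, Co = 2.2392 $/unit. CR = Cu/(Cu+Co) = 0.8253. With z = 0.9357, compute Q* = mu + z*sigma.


CR = Cu/(Cu+Co) = 10.5772/(10.5772+2.2392) = 0.8253
z = 0.9357
Q* = 130.0545 + 0.9357 * 7.8789 = 137.4268

137.4268 units


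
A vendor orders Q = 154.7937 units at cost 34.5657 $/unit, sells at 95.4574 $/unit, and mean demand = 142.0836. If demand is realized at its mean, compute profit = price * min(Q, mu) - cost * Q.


Sales at mu = min(154.7937, 142.0836) = 142.0836
Revenue = 95.4574 * 142.0836 = 13562.9310
Total cost = 34.5657 * 154.7937 = 5350.5526
Profit = 13562.9310 - 5350.5526 = 8212.3784

8212.3784 $


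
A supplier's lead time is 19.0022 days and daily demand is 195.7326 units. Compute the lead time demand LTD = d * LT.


LTD = 195.7326 * 19.0022 = 3719.3500

3719.3500 units


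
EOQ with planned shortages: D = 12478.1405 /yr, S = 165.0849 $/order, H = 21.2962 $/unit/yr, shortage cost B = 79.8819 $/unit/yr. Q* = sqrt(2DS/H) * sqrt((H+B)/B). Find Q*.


sqrt(2DS/H) = 439.8378
sqrt((H+B)/B) = 1.1254
Q* = 439.8378 * 1.1254 = 495.0073

495.0073 units


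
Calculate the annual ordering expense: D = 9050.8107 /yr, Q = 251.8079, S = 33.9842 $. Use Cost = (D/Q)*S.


Number of orders = D/Q = 35.9433
Cost = 35.9433 * 33.9842 = 1221.5048

1221.5048 $/yr


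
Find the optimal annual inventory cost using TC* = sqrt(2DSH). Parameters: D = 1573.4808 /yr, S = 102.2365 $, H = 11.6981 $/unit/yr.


2*D*S*H = 3763680.4783
TC* = sqrt(3763680.4783) = 1940.0207

1940.0207 $/yr


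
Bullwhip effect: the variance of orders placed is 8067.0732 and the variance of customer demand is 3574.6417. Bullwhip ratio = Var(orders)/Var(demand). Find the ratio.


BW = 8067.0732 / 3574.6417 = 2.2568

2.2568


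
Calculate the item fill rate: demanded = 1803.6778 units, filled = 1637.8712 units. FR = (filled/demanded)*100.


FR = 1637.8712 / 1803.6778 * 100 = 90.8073

90.8073%


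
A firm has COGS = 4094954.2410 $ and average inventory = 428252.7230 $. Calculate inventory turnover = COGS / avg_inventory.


Turnover = 4094954.2410 / 428252.7230 = 9.5620

9.5620


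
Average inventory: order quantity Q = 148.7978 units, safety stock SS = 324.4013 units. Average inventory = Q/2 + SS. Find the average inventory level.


Q/2 = 74.3989
Avg = 74.3989 + 324.4013 = 398.8002

398.8002 units


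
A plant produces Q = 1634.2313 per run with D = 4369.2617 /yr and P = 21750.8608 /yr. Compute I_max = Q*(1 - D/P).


D/P = 0.2009
1 - D/P = 0.7991
I_max = 1634.2313 * 0.7991 = 1305.9508

1305.9508 units


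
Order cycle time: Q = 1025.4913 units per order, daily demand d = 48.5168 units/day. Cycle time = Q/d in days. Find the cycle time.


Cycle = 1025.4913 / 48.5168 = 21.1368

21.1368 days


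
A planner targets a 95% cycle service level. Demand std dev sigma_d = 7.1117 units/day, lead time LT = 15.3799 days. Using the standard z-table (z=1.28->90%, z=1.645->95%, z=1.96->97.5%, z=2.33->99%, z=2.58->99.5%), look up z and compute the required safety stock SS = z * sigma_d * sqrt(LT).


From the table, SL = 95% corresponds to z = 1.645
sqrt(LT) = sqrt(15.3799) = 3.9217
SS = 1.645 * 7.1117 * 3.9217 = 45.8792

45.8792 units


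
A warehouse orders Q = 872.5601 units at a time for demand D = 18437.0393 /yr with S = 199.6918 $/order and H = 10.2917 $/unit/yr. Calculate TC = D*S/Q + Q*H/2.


Ordering cost = D*S/Q = 4219.4521
Holding cost = Q*H/2 = 4490.0634
TC = 4219.4521 + 4490.0634 = 8709.5155

8709.5155 $/yr


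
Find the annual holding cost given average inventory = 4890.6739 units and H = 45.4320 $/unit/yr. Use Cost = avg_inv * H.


Cost = 4890.6739 * 45.4320 = 222193.0966

222193.0966 $/yr


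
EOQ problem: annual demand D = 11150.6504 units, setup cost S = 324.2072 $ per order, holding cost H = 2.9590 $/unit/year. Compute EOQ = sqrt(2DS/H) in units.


2*D*S = 2 * 11150.6504 * 324.2072 = 7230242.2887
2*D*S/H = 2443474.9202
EOQ = sqrt(2443474.9202) = 1563.1618

1563.1618 units


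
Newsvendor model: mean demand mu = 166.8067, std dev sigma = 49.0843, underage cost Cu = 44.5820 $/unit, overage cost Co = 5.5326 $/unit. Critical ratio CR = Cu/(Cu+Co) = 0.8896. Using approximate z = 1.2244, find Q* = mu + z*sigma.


CR = Cu/(Cu+Co) = 44.5820/(44.5820+5.5326) = 0.8896
z = 1.2244
Q* = 166.8067 + 1.2244 * 49.0843 = 226.9055

226.9055 units


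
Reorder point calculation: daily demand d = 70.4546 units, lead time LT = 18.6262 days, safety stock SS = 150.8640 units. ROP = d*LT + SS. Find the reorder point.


d*LT = 70.4546 * 18.6262 = 1312.3015
ROP = 1312.3015 + 150.8640 = 1463.1655

1463.1655 units


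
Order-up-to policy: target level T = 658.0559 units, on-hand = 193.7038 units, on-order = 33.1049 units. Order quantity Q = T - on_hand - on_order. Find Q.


Inventory position = OH + OO = 193.7038 + 33.1049 = 226.8087
Q = 658.0559 - 226.8087 = 431.2472

431.2472 units


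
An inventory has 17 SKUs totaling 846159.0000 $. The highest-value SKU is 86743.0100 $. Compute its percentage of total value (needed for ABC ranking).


Top item = 86743.0100
Total = 846159.0000
Percentage = 86743.0100 / 846159.0000 * 100 = 10.2514

10.2514%


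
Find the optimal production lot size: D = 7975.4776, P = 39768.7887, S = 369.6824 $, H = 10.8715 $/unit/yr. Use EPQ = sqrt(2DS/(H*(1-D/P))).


1 - D/P = 1 - 0.2005 = 0.7995
H*(1-D/P) = 8.6913
2DS = 5896787.4006
EPQ = sqrt(678473.0533) = 823.6948

823.6948 units


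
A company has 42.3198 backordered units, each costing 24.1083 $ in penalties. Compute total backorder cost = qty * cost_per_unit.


Total = 42.3198 * 24.1083 = 1020.2584

1020.2584 $


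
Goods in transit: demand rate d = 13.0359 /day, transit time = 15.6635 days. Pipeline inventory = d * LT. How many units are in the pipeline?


Pipeline = 13.0359 * 15.6635 = 204.1878

204.1878 units


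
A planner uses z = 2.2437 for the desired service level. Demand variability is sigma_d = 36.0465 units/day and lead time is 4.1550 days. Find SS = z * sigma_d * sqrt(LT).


sqrt(LT) = sqrt(4.1550) = 2.0384
SS = 2.2437 * 36.0465 * 2.0384 = 164.8593

164.8593 units


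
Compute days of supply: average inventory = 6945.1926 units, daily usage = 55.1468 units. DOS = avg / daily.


DOS = 6945.1926 / 55.1468 = 125.9401

125.9401 days


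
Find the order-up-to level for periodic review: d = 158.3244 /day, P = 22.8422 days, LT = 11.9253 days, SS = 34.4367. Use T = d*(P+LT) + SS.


P + LT = 34.7675
d*(P+LT) = 158.3244 * 34.7675 = 5504.5436
T = 5504.5436 + 34.4367 = 5538.9803

5538.9803 units


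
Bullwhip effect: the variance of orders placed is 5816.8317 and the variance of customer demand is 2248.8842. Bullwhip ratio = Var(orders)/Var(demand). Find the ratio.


BW = 5816.8317 / 2248.8842 = 2.5865

2.5865


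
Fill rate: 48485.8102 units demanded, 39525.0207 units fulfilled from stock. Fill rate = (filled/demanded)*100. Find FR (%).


FR = 39525.0207 / 48485.8102 * 100 = 81.5187

81.5187%


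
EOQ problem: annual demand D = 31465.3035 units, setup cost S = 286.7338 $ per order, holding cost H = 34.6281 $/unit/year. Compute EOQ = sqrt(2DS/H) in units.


2*D*S = 2 * 31465.3035 * 286.7338 = 18044332.0814
2*D*S/H = 521089.2911
EOQ = sqrt(521089.2911) = 721.8651

721.8651 units


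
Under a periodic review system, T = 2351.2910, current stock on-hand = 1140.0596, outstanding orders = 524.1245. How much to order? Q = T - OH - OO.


Inventory position = OH + OO = 1140.0596 + 524.1245 = 1664.1841
Q = 2351.2910 - 1664.1841 = 687.1069

687.1069 units


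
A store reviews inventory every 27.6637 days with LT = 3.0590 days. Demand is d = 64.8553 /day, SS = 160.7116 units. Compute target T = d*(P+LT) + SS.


P + LT = 30.7227
d*(P+LT) = 64.8553 * 30.7227 = 1992.5299
T = 1992.5299 + 160.7116 = 2153.2415

2153.2415 units


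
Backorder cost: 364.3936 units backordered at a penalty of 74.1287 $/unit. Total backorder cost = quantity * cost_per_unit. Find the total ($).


Total = 364.3936 * 74.1287 = 27012.0239

27012.0239 $


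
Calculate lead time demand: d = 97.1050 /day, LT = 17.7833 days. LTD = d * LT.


LTD = 97.1050 * 17.7833 = 1726.8473

1726.8473 units


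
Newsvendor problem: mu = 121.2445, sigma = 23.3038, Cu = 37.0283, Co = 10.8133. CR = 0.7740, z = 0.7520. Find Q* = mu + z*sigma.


CR = Cu/(Cu+Co) = 37.0283/(37.0283+10.8133) = 0.7740
z = 0.7520
Q* = 121.2445 + 0.7520 * 23.3038 = 138.7690

138.7690 units


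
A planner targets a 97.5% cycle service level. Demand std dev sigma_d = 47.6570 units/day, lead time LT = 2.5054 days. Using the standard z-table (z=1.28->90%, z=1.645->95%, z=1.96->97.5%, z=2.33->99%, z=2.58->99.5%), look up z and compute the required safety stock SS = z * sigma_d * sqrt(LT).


From the table, SL = 97.5% corresponds to z = 1.96
sqrt(LT) = sqrt(2.5054) = 1.5828
SS = 1.96 * 47.6570 * 1.5828 = 147.8500

147.8500 units


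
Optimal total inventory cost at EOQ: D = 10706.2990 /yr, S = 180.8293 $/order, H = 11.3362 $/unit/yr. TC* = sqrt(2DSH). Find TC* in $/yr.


2*D*S*H = 43894051.0239
TC* = sqrt(43894051.0239) = 6625.2586

6625.2586 $/yr


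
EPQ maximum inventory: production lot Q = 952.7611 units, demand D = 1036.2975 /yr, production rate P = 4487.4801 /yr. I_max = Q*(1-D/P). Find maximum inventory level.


D/P = 0.2309
1 - D/P = 0.7691
I_max = 952.7611 * 0.7691 = 732.7392

732.7392 units


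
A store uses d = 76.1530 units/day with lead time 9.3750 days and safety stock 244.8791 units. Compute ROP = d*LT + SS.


d*LT = 76.1530 * 9.3750 = 713.9344
ROP = 713.9344 + 244.8791 = 958.8135

958.8135 units


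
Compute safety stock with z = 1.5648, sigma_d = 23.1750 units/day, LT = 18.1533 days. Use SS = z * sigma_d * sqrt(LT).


sqrt(LT) = sqrt(18.1533) = 4.2607
SS = 1.5648 * 23.1750 * 4.2607 = 154.5099

154.5099 units


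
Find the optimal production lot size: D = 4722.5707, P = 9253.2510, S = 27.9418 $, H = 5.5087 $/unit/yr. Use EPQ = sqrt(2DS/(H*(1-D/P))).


1 - D/P = 1 - 0.5104 = 0.4896
H*(1-D/P) = 2.6972
2DS = 263914.2520
EPQ = sqrt(97846.3539) = 312.8040

312.8040 units


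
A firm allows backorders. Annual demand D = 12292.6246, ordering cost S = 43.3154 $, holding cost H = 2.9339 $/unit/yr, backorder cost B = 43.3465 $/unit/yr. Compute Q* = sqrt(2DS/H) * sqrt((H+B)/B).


sqrt(2DS/H) = 602.4705
sqrt((H+B)/B) = 1.0333
Q* = 602.4705 * 1.0333 = 622.5258

622.5258 units


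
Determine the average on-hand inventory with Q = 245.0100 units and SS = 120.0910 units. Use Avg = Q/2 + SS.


Q/2 = 122.5050
Avg = 122.5050 + 120.0910 = 242.5960

242.5960 units


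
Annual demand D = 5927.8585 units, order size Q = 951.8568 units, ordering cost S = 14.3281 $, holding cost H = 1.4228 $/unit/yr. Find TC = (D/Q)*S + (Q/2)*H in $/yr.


Ordering cost = D*S/Q = 89.2308
Holding cost = Q*H/2 = 677.1509
TC = 89.2308 + 677.1509 = 766.3817

766.3817 $/yr


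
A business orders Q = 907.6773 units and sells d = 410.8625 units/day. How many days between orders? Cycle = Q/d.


Cycle = 907.6773 / 410.8625 = 2.2092

2.2092 days


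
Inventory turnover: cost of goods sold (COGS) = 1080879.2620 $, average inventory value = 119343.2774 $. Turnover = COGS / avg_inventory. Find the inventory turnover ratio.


Turnover = 1080879.2620 / 119343.2774 = 9.0569

9.0569


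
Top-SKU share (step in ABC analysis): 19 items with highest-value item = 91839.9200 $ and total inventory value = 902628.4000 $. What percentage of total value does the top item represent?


Top item = 91839.9200
Total = 902628.4000
Percentage = 91839.9200 / 902628.4000 * 100 = 10.1747

10.1747%


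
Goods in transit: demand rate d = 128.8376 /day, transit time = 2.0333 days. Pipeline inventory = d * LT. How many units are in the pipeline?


Pipeline = 128.8376 * 2.0333 = 261.9655

261.9655 units


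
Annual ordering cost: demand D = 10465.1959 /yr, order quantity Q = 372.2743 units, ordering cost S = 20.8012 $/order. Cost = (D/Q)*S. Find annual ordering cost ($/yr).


Number of orders = D/Q = 28.1115
Cost = 28.1115 * 20.8012 = 584.7533

584.7533 $/yr


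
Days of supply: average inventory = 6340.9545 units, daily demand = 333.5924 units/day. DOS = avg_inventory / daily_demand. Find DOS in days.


DOS = 6340.9545 / 333.5924 = 19.0081

19.0081 days


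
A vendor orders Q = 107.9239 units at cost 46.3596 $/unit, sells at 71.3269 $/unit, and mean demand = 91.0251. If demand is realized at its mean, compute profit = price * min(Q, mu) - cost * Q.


Sales at mu = min(107.9239, 91.0251) = 91.0251
Revenue = 71.3269 * 91.0251 = 6492.5382
Total cost = 46.3596 * 107.9239 = 5003.3088
Profit = 6492.5382 - 5003.3088 = 1489.2294

1489.2294 $


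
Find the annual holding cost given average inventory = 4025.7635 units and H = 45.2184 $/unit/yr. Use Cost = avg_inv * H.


Cost = 4025.7635 * 45.2184 = 182038.5842

182038.5842 $/yr


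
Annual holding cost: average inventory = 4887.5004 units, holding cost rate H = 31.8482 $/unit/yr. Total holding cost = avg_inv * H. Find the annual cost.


Cost = 4887.5004 * 31.8482 = 155658.0902

155658.0902 $/yr


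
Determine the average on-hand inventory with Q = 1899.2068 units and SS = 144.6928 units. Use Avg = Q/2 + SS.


Q/2 = 949.6034
Avg = 949.6034 + 144.6928 = 1094.2962

1094.2962 units


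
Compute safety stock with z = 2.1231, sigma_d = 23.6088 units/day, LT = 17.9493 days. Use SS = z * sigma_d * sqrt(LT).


sqrt(LT) = sqrt(17.9493) = 4.2367
SS = 2.1231 * 23.6088 * 4.2367 = 212.3578

212.3578 units


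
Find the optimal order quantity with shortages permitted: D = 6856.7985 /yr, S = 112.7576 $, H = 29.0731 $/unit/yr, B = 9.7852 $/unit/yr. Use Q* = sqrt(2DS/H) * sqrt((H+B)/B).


sqrt(2DS/H) = 230.6232
sqrt((H+B)/B) = 1.9928
Q* = 230.6232 * 1.9928 = 459.5788

459.5788 units


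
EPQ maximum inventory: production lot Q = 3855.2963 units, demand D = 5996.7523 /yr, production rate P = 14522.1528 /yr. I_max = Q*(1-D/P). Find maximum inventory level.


D/P = 0.4129
1 - D/P = 0.5871
I_max = 3855.2963 * 0.5871 = 2263.2970

2263.2970 units


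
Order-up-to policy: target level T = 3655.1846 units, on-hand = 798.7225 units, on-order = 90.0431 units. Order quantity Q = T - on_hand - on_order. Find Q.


Inventory position = OH + OO = 798.7225 + 90.0431 = 888.7656
Q = 3655.1846 - 888.7656 = 2766.4190

2766.4190 units


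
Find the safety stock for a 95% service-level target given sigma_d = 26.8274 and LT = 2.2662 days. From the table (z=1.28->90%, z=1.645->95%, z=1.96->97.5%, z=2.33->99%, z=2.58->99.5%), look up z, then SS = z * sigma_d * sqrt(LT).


From the table, SL = 95% corresponds to z = 1.645
sqrt(LT) = sqrt(2.2662) = 1.5054
SS = 1.645 * 26.8274 * 1.5054 = 66.4345

66.4345 units


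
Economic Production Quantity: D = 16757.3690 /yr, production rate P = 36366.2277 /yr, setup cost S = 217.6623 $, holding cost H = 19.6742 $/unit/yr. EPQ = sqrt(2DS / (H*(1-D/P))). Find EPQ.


1 - D/P = 1 - 0.4608 = 0.5392
H*(1-D/P) = 10.6084
2DS = 7294894.9570
EPQ = sqrt(687650.7125) = 829.2471

829.2471 units


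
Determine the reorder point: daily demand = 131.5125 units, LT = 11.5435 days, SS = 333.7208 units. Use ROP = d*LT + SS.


d*LT = 131.5125 * 11.5435 = 1518.1145
ROP = 1518.1145 + 333.7208 = 1851.8353

1851.8353 units


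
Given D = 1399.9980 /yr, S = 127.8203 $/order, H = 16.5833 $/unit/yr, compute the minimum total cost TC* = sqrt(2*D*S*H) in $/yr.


2*D*S*H = 5935102.1880
TC* = sqrt(5935102.1880) = 2436.2065

2436.2065 $/yr


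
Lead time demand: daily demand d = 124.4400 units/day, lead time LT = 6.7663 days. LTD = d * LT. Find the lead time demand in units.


LTD = 124.4400 * 6.7663 = 841.9984

841.9984 units


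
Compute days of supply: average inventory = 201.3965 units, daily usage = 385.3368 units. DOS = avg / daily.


DOS = 201.3965 / 385.3368 = 0.5227

0.5227 days


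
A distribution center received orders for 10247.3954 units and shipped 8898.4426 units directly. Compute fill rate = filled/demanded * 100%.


FR = 8898.4426 / 10247.3954 * 100 = 86.8361

86.8361%


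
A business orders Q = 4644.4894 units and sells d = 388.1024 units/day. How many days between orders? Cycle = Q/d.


Cycle = 4644.4894 / 388.1024 = 11.9672

11.9672 days


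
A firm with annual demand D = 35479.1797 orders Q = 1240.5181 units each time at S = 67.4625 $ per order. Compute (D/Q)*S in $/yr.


Number of orders = D/Q = 28.6003
Cost = 28.6003 * 67.4625 = 1929.4472

1929.4472 $/yr


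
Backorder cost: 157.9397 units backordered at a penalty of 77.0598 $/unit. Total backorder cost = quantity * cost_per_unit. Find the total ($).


Total = 157.9397 * 77.0598 = 12170.8017

12170.8017 $


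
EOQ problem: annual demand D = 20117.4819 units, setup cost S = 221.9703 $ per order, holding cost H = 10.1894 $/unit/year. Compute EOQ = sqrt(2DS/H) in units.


2*D*S = 2 * 20117.4819 * 221.9703 = 8930966.9852
2*D*S/H = 876495.8668
EOQ = sqrt(876495.8668) = 936.2136

936.2136 units


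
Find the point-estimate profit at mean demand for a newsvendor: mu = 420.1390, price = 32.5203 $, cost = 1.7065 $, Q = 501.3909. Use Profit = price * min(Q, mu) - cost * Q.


Sales at mu = min(501.3909, 420.1390) = 420.1390
Revenue = 32.5203 * 420.1390 = 13663.0463
Total cost = 1.7065 * 501.3909 = 855.6236
Profit = 13663.0463 - 855.6236 = 12807.4228

12807.4228 $


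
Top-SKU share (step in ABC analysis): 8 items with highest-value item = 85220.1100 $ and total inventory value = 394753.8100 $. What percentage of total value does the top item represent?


Top item = 85220.1100
Total = 394753.8100
Percentage = 85220.1100 / 394753.8100 * 100 = 21.5882

21.5882%


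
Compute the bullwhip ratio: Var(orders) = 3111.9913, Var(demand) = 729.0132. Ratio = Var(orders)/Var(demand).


BW = 3111.9913 / 729.0132 = 4.2688

4.2688


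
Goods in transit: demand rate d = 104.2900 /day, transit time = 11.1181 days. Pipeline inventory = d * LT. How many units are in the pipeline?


Pipeline = 104.2900 * 11.1181 = 1159.5066

1159.5066 units
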